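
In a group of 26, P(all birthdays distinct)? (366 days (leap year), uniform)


P(all different) = Π(366-i)/366 for i=0..25
= (366/366)×(365/366)×...×(341/366)
= 0.402786

P ≈ 0.4028 ≈ 40.28%


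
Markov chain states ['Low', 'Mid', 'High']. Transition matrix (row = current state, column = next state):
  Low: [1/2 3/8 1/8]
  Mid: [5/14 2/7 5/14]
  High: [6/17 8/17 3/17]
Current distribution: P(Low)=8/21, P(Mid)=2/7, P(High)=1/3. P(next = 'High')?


P(next=High) = Σᵢ P(now=i)×P(i→High)
= 8/21×1/8 + 2/7×5/14 + 1/3×3/17
= 1/21 + 5/49 + 1/17 = 521/2499

P = 521/2499 ≈ 0.2085


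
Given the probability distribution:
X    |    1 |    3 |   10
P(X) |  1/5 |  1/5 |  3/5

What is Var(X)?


E[X] = 34/5
E[X²] = 62
Var(X) = E[X²] - (E[X])² = 62 - 1156/25 = 394/25

Var(X) = 394/25 ≈ 15.7600


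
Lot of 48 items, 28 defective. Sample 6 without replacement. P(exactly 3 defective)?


Hypergeometric: C(28,3)×C(20,3)/C(48,6)
= 3276×1140/12271512 = 155610/511313

P(X=3) = 155610/511313 ≈ 30.43%


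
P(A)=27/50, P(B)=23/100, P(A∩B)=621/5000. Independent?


P(A)×P(B) = 621/5000
P(A∩B) = 621/5000
Equal ✓ → Independent

Yes, independent


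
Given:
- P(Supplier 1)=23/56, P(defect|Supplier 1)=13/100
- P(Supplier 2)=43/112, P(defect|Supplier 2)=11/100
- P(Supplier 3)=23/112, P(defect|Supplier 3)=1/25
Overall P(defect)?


P(B) = Σ P(B|Aᵢ)×P(Aᵢ)
  13/100×23/56 = 299/5600
  11/100×43/112 = 473/11200
  1/25×23/112 = 23/2800
Sum = 1163/11200

P(defect) = 1163/11200 ≈ 10.38%


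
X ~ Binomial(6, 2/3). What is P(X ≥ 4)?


P(X ≥ 4) = Σ P(X=i) for i=4..6
P(X=4) = 80/243
P(X=5) = 64/243
P(X=6) = 64/729
Sum = 496/729

P(X ≥ 4) = 496/729 ≈ 68.04%


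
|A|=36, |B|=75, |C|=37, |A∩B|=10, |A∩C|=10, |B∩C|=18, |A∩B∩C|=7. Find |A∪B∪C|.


|A∪B∪C| = 36+75+37-10-10-18+7 = 117

|A∪B∪C| = 117


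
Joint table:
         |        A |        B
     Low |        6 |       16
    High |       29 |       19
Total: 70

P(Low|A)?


P(Low|A) = 6/(6+29) = 6/35

P = 6/35 ≈ 17.14%


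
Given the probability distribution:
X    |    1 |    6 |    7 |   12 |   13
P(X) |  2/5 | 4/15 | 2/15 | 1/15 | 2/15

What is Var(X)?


E[X] = 82/15
E[X²] = 146/3
Var(X) = E[X²] - (E[X])² = 146/3 - 6724/225 = 4226/225

Var(X) = 4226/225 ≈ 18.7822


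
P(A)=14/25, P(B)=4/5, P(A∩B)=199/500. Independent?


P(A)×P(B) = 56/125
P(A∩B) = 199/500
Not equal → NOT independent

No, not independent


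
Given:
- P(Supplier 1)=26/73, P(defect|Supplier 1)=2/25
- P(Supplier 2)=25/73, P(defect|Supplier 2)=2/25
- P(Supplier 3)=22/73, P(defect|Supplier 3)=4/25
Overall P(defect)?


P(B) = Σ P(B|Aᵢ)×P(Aᵢ)
  2/25×26/73 = 52/1825
  2/25×25/73 = 2/73
  4/25×22/73 = 88/1825
Sum = 38/365

P(defect) = 38/365 ≈ 10.41%


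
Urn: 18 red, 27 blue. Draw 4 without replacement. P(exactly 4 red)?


Hypergeometric: C(18,4)×C(27,0)/C(45,4)
= 3060×1/148995 = 68/3311

P(X=4) = 68/3311 ≈ 2.05%


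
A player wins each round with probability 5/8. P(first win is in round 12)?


Geometric: P(X=12) = (1-p)^(k-1)×p = (3/8)^11×5/8 = 885735/68719476736

P(X=12) = 885735/68719476736 ≈ 0.00%


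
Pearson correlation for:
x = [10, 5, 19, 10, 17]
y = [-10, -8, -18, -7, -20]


n=5, Σx=61, Σy=-63, Σxy=-892, Σx²=875, Σy²=937
r = (5×(-892) - 61×(-63))/√((5×875 - 61²)(5×937 - (-63)²))
= -617/√(654×716) = -617/√468264 ≈ -617/684.2982 ≈ -0.9017

r ≈ -0.9017


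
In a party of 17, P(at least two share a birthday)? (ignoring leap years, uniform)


P(all different) = Π(365-i)/365 for i=0..16
= 0.684992
P(match) = 1 - 0.684992 = 0.315008

P ≈ 0.3150 ≈ 31.50%


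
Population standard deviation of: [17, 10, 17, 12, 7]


Mean = 63/5
  (17-63/5)²=484/25
  (10-63/5)²=169/25
  (17-63/5)²=484/25
  (12-63/5)²=9/25
  (7-63/5)²=784/25
Σ(x-μ)² = 386/5
σ² = (386/5)/5 = 386/25

σ = √(386/25) ≈ 3.9294


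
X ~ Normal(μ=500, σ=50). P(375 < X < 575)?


z₁=(375-500)/50=-2.5, z₂=(575-500)/50=1.5
P = Φ(1.5) - Φ(-2.5) = 0.933193 - 0.006210 = 0.926983 ≈ 0.9270

P(375 < X < 575) ≈ 0.9270


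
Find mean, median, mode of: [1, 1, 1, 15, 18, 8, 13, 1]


Sorted: [1, 1, 1, 1, 8, 13, 15, 18]
Mean = 58/8 = 29/4
Median = 9/2
Freq: {1: 4, 15: 1, 18: 1, 8: 1, 13: 1}
Mode: [1]

Mean=29/4, Median=9/2, Mode=1


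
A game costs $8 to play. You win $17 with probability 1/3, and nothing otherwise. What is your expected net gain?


E[gain] = (17-8)×1/3 + (-8)×2/3
= 3 - 16/3 = -7/3

Expected net gain = $-7/3 ≈ $-2.33


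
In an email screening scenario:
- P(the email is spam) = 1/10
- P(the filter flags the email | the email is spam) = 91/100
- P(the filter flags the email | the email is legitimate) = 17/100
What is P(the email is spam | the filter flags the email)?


Using Bayes' theorem:
P(A|B) = P(B|A)·P(A) / P(B)

P(the filter flags the email) = 91/100 × 1/10 + 17/100 × 9/10
= 91/1000 + 153/1000 = 61/250

P(the email is spam|the filter flags the email) = (91/1000) / (61/250) = 91/244

P(the email is spam|the filter flags the email) = 91/244 ≈ 37.30%


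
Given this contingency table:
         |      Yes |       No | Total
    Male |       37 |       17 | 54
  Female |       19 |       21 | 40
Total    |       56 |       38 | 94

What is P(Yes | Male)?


P(Yes | Male) = 37/(37+17) = 37/54

P(Yes|Male) = 37/54 ≈ 68.52%


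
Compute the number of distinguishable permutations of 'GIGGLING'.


Letters: 8, freq: {'G': 4, 'I': 2, 'L': 1, 'N': 1}
8!/(4!×2!×1!×1!) = 40320/48 = 840

840


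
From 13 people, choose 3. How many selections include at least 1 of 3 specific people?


Complement: C(13,3) - C(10,3) = 286 - 120 = 166

166


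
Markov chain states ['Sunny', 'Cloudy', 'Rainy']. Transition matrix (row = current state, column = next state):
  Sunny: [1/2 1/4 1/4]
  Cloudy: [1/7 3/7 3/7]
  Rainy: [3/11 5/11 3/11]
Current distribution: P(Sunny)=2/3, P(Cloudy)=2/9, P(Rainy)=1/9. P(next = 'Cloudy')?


P(next=Cloudy) = Σᵢ P(now=i)×P(i→Cloudy)
= 2/3×1/4 + 2/9×3/7 + 1/9×5/11
= 1/6 + 2/21 + 5/99 = 433/1386

P = 433/1386 ≈ 0.3124


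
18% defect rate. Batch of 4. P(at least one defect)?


P(all good) = (41/50)^4 = 2825761/6250000
P(≥1 defect) = 3424239/6250000

P = 3424239/6250000 ≈ 54.79%


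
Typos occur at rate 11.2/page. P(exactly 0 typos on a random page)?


Poisson(λ=11.2): P(X=0) = e^(-λ)×λ^k/k!
= e^(-11.2) × 11.2^0 / 0!
≈ 1.367419607e-05 × 1 / 1 ≈ 0.000014

P(X=0) ≈ 0.000014 ≈ 0.00%


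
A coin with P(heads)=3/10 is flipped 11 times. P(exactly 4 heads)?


Binomial: P(X=4) = C(11,4)×p^4×(1-p)^7
= 330 × 81/10000 × 823543/10000000 = 2201330439/10000000000

P(X=4) = 2201330439/10000000000 ≈ 22.01%


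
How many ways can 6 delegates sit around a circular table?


Circular arrangements of 6 distinct objects: fix one position to break rotational symmetry.
(n-1)! = 5! = 120

120


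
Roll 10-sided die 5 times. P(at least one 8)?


P(no 8)^5 = (9/10)^5 = 59049/100000
P(≥1) = 1 - 59049/100000 = 40951/100000

P = 40951/100000 ≈ 40.95%


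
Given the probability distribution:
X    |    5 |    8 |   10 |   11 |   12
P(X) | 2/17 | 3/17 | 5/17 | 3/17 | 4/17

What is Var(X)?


E[X] = 165/17
E[X²] = 1681/17
Var(X) = E[X²] - (E[X])² = 1681/17 - 27225/289 = 1352/289

Var(X) = 1352/289 ≈ 4.6782


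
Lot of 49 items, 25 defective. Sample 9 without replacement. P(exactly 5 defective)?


Hypergeometric: C(25,5)×C(24,4)/C(49,9)
= 53130×10626/2054455634 = 22770/82861

P(X=5) = 22770/82861 ≈ 27.48%


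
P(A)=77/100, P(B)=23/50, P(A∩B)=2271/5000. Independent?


P(A)×P(B) = 1771/5000
P(A∩B) = 2271/5000
Not equal → NOT independent

No, not independent


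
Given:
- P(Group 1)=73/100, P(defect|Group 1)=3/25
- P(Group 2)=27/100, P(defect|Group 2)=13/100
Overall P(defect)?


P(B) = Σ P(B|Aᵢ)×P(Aᵢ)
  3/25×73/100 = 219/2500
  13/100×27/100 = 351/10000
Sum = 1227/10000

P(defect) = 1227/10000 ≈ 12.27%


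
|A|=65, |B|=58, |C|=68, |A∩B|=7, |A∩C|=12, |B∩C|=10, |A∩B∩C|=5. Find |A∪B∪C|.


|A∪B∪C| = 65+58+68-7-12-10+5 = 167

|A∪B∪C| = 167


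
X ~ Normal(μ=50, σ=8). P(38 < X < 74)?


z₁=(38-50)/8=-1.5, z₂=(74-50)/8=3.0
P = Φ(3.0) - Φ(-1.5) = 0.998650 - 0.066807 = 0.931843 ≈ 0.9318

P(38 < X < 74) ≈ 0.9318


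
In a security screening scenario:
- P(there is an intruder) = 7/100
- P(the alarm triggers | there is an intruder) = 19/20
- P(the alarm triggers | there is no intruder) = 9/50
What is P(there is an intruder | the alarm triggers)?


Using Bayes' theorem:
P(A|B) = P(B|A)·P(A) / P(B)

P(the alarm triggers) = 19/20 × 7/100 + 9/50 × 93/100
= 133/2000 + 837/5000 = 2339/10000

P(there is an intruder|the alarm triggers) = (133/2000) / (2339/10000) = 665/2339

P(there is an intruder|the alarm triggers) = 665/2339 ≈ 28.43%


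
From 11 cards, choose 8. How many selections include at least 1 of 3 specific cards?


Complement: C(11,8) - C(8,8) = 165 - 1 = 164

164


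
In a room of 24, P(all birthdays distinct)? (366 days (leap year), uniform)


P(all different) = Π(366-i)/366 for i=0..23
= (366/366)×(365/366)×...×(343/366)
= 0.462654

P ≈ 0.4627 ≈ 46.27%


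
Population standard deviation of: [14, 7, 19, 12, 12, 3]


Mean = 67/6
  (14-67/6)²=289/36
  (7-67/6)²=625/36
  (19-67/6)²=2209/36
  (12-67/6)²=25/36
  (12-67/6)²=25/36
  (3-67/6)²=2401/36
Σ(x-μ)² = 929/6
σ² = (929/6)/6 = 929/36

σ = √(929/36) ≈ 5.0799


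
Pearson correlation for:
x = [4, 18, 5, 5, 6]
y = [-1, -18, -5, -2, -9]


n=5, Σx=38, Σy=-35, Σxy=-417, Σx²=426, Σy²=435
r = (5×(-417) - 38×(-35))/√((5×426 - 38²)(5×435 - (-35)²))
= -755/√(686×950) = -755/√651700 ≈ -755/807.2794 ≈ -0.9352

r ≈ -0.9352


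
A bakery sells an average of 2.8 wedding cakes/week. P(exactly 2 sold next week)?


Poisson(λ=2.8): P(X=2) = e^(-λ)×λ^k/k!
= e^(-2.8) × 2.8^2 / 2!
≈ 0.06081006263 × 7.84 / 2 ≈ 0.238375

P(X=2) ≈ 0.238375 ≈ 23.84%


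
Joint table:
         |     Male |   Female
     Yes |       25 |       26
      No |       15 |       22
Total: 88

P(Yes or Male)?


P(Yes∨Male) = P(Yes) + P(Male) - P(Yes∧Male)
= (51 + 40 - 25)/88 = 66/88 = 3/4

P = 3/4 ≈ 75.00%


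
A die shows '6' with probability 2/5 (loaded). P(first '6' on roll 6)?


Geometric: P(X=6) = (1-p)^(k-1)×p = (3/5)^5×2/5 = 486/15625

P(X=6) = 486/15625 ≈ 3.11%


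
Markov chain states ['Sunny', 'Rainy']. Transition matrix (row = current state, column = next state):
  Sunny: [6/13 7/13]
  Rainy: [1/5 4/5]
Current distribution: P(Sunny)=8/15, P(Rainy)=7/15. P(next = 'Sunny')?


P(next=Sunny) = Σᵢ P(now=i)×P(i→Sunny)
= 8/15×6/13 + 7/15×1/5
= 16/65 + 7/75 = 331/975

P = 331/975 ≈ 0.3395


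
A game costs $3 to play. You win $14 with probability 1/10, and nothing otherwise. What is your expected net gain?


E[gain] = (14-3)×1/10 + (-3)×9/10
= 11/10 - 27/10 = -8/5

Expected net gain = $-8/5 ≈ $-1.60


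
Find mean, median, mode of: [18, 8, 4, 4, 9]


Sorted: [4, 4, 8, 9, 18]
Mean = 43/5
Median = 8
Freq: {18: 1, 8: 1, 4: 2, 9: 1}
Mode: [4]

Mean=43/5, Median=8, Mode=4


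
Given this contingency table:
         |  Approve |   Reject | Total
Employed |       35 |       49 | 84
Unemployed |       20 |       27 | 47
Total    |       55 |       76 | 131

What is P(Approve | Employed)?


P(Approve | Employed) = 35/(35+49) = 35/84 = 5/12

P(Approve|Employed) = 5/12 ≈ 41.67%


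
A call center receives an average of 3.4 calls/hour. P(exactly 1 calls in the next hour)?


Poisson(λ=3.4): P(X=1) = e^(-λ)×λ^k/k!
= e^(-3.4) × 3.4^1 / 1!
≈ 0.03337326996 × 3.4 / 1 ≈ 0.113469

P(X=1) ≈ 0.113469 ≈ 11.35%


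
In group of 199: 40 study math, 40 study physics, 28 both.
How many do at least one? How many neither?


|A∪B| = 40+40-28 = 52
Neither = 199-52 = 147

At least one: 52; Neither: 147


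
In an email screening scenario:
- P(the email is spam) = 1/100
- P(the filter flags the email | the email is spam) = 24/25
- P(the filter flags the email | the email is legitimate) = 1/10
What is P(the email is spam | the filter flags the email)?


Using Bayes' theorem:
P(A|B) = P(B|A)·P(A) / P(B)

P(the filter flags the email) = 24/25 × 1/100 + 1/10 × 99/100
= 6/625 + 99/1000 = 543/5000

P(the email is spam|the filter flags the email) = (6/625) / (543/5000) = 16/181

P(the email is spam|the filter flags the email) = 16/181 ≈ 8.84%


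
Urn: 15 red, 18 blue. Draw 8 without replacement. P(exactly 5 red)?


Hypergeometric: C(15,5)×C(18,3)/C(33,8)
= 3003×816/13884156 = 476/2697

P(X=5) = 476/2697 ≈ 17.65%


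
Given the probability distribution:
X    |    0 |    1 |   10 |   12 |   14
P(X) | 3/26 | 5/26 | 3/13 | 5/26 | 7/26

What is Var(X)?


E[X] = 223/26
E[X²] = 2697/26
Var(X) = E[X²] - (E[X])² = 2697/26 - 49729/676 = 20393/676

Var(X) = 20393/676 ≈ 30.1672


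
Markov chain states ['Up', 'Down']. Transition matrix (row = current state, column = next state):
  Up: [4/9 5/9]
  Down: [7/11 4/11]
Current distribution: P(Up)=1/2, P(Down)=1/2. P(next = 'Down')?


P(next=Down) = Σᵢ P(now=i)×P(i→Down)
= 1/2×5/9 + 1/2×4/11
= 5/18 + 2/11 = 91/198

P = 91/198 ≈ 0.4596


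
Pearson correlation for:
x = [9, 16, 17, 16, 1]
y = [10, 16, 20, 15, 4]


n=5, Σx=59, Σy=65, Σxy=930, Σx²=883, Σy²=997
r = (5×930 - 59×65)/√((5×883 - 59²)(5×997 - 65²))
= 815/√(934×760) = 815/√709840 ≈ 815/842.5200 ≈ 0.9673

r ≈ 0.9673


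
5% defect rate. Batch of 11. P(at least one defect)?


P(all good) = (19/20)^11 = 116490258898219/204800000000000
P(≥1 defect) = 88309741101781/204800000000000

P = 88309741101781/204800000000000 ≈ 43.12%


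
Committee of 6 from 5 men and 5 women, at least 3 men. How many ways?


Count by #men:
  3M,3W: C(5,3)×C(5,3)=100
  4M,2W: C(5,4)×C(5,2)=50
  5M,1W: C(5,5)×C(5,1)=5
Total = 155

155


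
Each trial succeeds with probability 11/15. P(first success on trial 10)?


Geometric: P(X=10) = (1-p)^(k-1)×p = (4/15)^9×11/15 = 2883584/576650390625

P(X=10) = 2883584/576650390625 ≈ 0.00%


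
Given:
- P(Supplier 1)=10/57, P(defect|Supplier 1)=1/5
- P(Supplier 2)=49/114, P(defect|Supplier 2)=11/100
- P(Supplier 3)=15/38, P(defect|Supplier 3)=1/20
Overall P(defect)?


P(B) = Σ P(B|Aᵢ)×P(Aᵢ)
  1/5×10/57 = 2/57
  11/100×49/114 = 539/11400
  1/20×15/38 = 3/152
Sum = 97/950

P(defect) = 97/950 ≈ 10.21%


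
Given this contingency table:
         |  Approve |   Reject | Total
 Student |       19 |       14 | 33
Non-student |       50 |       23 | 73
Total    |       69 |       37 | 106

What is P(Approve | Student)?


P(Approve | Student) = 19/(19+14) = 19/33

P(Approve|Student) = 19/33 ≈ 57.58%


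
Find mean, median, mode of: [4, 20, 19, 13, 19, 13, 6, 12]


Sorted: [4, 6, 12, 13, 13, 19, 19, 20]
Mean = 106/8 = 53/4
Median = 13
Freq: {4: 1, 20: 1, 19: 2, 13: 2, 6: 1, 12: 1}
Mode: [13, 19]

Mean=53/4, Median=13, Mode=[13, 19]


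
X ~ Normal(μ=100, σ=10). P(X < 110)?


z = (110-100)/10 = 1.0
P(Z < 1.0) = 0.8413

P(X < 110) ≈ 0.8413


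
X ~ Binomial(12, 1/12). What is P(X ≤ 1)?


P(X ≤ 1) = Σ P(X=i) for i=0..1
P(X=0) = 3138428376721/8916100448256
P(X=1) = 285311670611/743008370688
Sum = 6562168424053/8916100448256

P(X ≤ 1) = 6562168424053/8916100448256 ≈ 73.60%


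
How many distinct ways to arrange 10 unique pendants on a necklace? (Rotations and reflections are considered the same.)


Free circular arrangements: rotations and reflections both identified.
(n-1)!/2 = 9!/2 = 362880/2 = 181440

181440


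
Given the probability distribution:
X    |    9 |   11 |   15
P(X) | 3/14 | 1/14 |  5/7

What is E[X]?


E[X] = Σ x·P(X=x)
= (9)×(3/14) + (11)×(1/14) + (15)×(5/7)
= 94/7

E[X] = 94/7


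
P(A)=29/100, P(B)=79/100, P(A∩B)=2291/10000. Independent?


P(A)×P(B) = 2291/10000
P(A∩B) = 2291/10000
Equal ✓ → Independent

Yes, independent


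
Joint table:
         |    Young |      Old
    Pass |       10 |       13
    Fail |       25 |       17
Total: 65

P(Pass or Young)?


P(Pass∨Young) = P(Pass) + P(Young) - P(Pass∧Young)
= (23 + 35 - 10)/65 = 48/65

P = 48/65 ≈ 73.85%


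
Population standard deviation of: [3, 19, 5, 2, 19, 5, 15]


Mean = 68/7
  (3-68/7)²=2209/49
  (19-68/7)²=4225/49
  (5-68/7)²=1089/49
  (2-68/7)²=2916/49
  (19-68/7)²=4225/49
  (5-68/7)²=1089/49
  (15-68/7)²=1369/49
Σ(x-μ)² = 2446/7
σ² = (2446/7)/7 = 2446/49

σ = √(2446/49) ≈ 7.0653


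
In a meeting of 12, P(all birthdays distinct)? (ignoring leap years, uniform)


P(all different) = Π(365-i)/365 for i=0..11
= (365/365)×(364/365)×...×(354/365)
= 0.832975

P ≈ 0.8330 ≈ 83.30%


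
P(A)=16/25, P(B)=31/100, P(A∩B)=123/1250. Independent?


P(A)×P(B) = 124/625
P(A∩B) = 123/1250
Not equal → NOT independent

No, not independent


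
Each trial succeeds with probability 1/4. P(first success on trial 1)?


Geometric: P(X=1) = (1-p)^(k-1)×p = (3/4)^0×1/4 = 1/4

P(X=1) = 1/4 ≈ 25.00%


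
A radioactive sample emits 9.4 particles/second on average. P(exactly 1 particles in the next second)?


Poisson(λ=9.4): P(X=1) = e^(-λ)×λ^k/k!
= e^(-9.4) × 9.4^1 / 1!
≈ 8.272406556e-05 × 9.4 / 1 ≈ 0.000778

P(X=1) ≈ 0.000778 ≈ 0.08%


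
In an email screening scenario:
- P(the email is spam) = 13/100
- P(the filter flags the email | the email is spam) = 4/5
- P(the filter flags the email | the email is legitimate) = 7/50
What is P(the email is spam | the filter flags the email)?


Using Bayes' theorem:
P(A|B) = P(B|A)·P(A) / P(B)

P(the filter flags the email) = 4/5 × 13/100 + 7/50 × 87/100
= 13/125 + 609/5000 = 1129/5000

P(the email is spam|the filter flags the email) = (13/125) / (1129/5000) = 520/1129

P(the email is spam|the filter flags the email) = 520/1129 ≈ 46.06%


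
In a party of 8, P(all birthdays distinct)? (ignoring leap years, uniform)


P(all different) = Π(365-i)/365 for i=0..7
= (365/365)×(364/365)×...×(358/365)
= 0.925665

P ≈ 0.9257 ≈ 92.57%


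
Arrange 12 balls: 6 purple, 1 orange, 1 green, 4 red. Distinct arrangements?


12!/(6!×1!×1!×4!) = 27720

27720


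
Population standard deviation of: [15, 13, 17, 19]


Mean = 64/4 = 16
  (15-16)²=1
  (13-16)²=9
  (17-16)²=1
  (19-16)²=9
Σ(x-μ)² = 20
σ² = 20/4 = 5

σ = √(5) ≈ 2.2361


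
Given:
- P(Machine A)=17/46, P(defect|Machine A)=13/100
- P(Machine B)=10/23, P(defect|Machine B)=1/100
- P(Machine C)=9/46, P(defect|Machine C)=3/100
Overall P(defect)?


P(B) = Σ P(B|Aᵢ)×P(Aᵢ)
  13/100×17/46 = 221/4600
  1/100×10/23 = 1/230
  3/100×9/46 = 27/4600
Sum = 67/1150

P(defect) = 67/1150 ≈ 5.83%


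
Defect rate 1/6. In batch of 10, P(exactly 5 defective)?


Binomial: P(X=5) = C(10,5)×p^5×(1-p)^5
= 252 × 1/7776 × 3125/7776 = 21875/1679616

P(X=5) = 21875/1679616 ≈ 1.30%


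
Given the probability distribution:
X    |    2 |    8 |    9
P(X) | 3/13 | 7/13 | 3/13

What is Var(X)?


E[X] = 89/13
E[X²] = 703/13
Var(X) = E[X²] - (E[X])² = 703/13 - 7921/169 = 1218/169

Var(X) = 1218/169 ≈ 7.2071


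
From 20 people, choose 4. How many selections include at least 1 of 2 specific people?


Complement: C(20,4) - C(18,4) = 4845 - 3060 = 1785

1785


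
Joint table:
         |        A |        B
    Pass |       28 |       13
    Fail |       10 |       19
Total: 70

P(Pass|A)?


P(Pass|A) = 28/(28+10) = 28/38 = 14/19

P = 14/19 ≈ 73.68%


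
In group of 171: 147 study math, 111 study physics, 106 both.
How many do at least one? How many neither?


|A∪B| = 147+111-106 = 152
Neither = 171-152 = 19

At least one: 152; Neither: 19


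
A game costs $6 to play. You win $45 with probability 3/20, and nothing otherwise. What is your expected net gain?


E[gain] = (45-6)×3/20 + (-6)×17/20
= 117/20 - 51/10 = 3/4

Expected net gain = $3/4 ≈ $0.75


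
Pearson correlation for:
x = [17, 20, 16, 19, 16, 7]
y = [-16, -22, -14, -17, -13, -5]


n=6, Σx=95, Σy=-87, Σxy=-1502, Σx²=1611, Σy²=1419
r = (6×(-1502) - 95×(-87))/√((6×1611 - 95²)(6×1419 - (-87)²))
= -747/√(641×945) = -747/√605745 ≈ -747/778.2962 ≈ -0.9598

r ≈ -0.9598


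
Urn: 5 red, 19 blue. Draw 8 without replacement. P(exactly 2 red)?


Hypergeometric: C(5,2)×C(19,6)/C(24,8)
= 10×27132/735471 = 280/759

P(X=2) = 280/759 ≈ 36.89%


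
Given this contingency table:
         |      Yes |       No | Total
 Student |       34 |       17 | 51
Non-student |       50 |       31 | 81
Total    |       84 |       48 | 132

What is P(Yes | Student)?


P(Yes | Student) = 34/(34+17) = 34/51 = 2/3

P(Yes|Student) = 2/3 ≈ 66.67%


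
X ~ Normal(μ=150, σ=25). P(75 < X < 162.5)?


z₁=(75-150)/25=-3.0, z₂=(162.5-150)/25=0.5
P = Φ(0.5) - Φ(-3.0) = 0.691462 - 0.001350 = 0.690112 ≈ 0.6901

P(75 < X < 162.5) ≈ 0.6901


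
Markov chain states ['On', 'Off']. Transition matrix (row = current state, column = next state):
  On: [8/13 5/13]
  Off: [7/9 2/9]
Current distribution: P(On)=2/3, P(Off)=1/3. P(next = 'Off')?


P(next=Off) = Σᵢ P(now=i)×P(i→Off)
= 2/3×5/13 + 1/3×2/9
= 10/39 + 2/27 = 116/351

P = 116/351 ≈ 0.3305


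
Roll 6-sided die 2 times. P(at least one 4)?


P(no 4)^2 = (5/6)^2 = 25/36
P(≥1) = 1 - 25/36 = 11/36

P = 11/36 ≈ 30.56%


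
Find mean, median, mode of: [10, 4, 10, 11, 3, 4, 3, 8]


Sorted: [3, 3, 4, 4, 8, 10, 10, 11]
Mean = 53/8
Median = 6
Freq: {10: 2, 4: 2, 11: 1, 3: 2, 8: 1}
Mode: [3, 4, 10]

Mean=53/8, Median=6, Mode=[3, 4, 10]


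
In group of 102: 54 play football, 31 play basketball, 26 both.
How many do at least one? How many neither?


|A∪B| = 54+31-26 = 59
Neither = 102-59 = 43

At least one: 59; Neither: 43


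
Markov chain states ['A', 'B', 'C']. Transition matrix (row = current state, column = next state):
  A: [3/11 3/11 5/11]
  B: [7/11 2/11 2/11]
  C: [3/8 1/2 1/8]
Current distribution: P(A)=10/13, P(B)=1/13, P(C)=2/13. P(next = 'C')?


P(next=C) = Σᵢ P(now=i)×P(i→C)
= 10/13×5/11 + 1/13×2/11 + 2/13×1/8
= 50/143 + 2/143 + 1/52 = 219/572

P = 219/572 ≈ 0.3829


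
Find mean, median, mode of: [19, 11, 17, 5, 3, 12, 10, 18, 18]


Sorted: [3, 5, 10, 11, 12, 17, 18, 18, 19]
Mean = 113/9
Median = 12
Freq: {19: 1, 11: 1, 17: 1, 5: 1, 3: 1, 12: 1, 10: 1, 18: 2}
Mode: [18]

Mean=113/9, Median=12, Mode=18


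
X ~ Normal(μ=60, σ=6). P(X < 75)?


z = (75-60)/6 = 2.5
P(Z < 2.5) = 0.9938

P(X < 75) ≈ 0.9938


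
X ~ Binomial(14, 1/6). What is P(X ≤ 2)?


P(X ≤ 2) = Σ P(X=i) for i=0..2
P(X=0) = 6103515625/78364164096
P(X=1) = 8544921875/39182082048
P(X=2) = 22216796875/78364164096
Sum = 7568359375/13060694016

P(X ≤ 2) = 7568359375/13060694016 ≈ 57.95%


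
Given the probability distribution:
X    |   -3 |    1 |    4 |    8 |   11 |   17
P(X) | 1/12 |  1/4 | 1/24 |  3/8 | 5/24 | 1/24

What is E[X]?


E[X] = Σ x·P(X=x)
= (-3)×(1/12) + (1)×(1/4) + (4)×(1/24) + (8)×(3/8) + (11)×(5/24) + (17)×(1/24)
= 37/6

E[X] = 37/6


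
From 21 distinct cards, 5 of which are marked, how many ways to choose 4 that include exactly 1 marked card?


Choose 1 of the 5 marked cards and 3 of the other 16 cards:
C(5,1)×C(16,3) = 5×560 = 2800

2800


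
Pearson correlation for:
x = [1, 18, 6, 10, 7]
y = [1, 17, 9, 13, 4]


n=5, Σx=42, Σy=44, Σxy=519, Σx²=510, Σy²=556
r = (5×519 - 42×44)/√((5×510 - 42²)(5×556 - 44²))
= 747/√(786×844) = 747/√663384 ≈ 747/814.4839 ≈ 0.9171

r ≈ 0.9171


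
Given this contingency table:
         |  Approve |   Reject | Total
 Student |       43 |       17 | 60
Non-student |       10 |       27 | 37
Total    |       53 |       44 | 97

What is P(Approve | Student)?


P(Approve | Student) = 43/(43+17) = 43/60

P(Approve|Student) = 43/60 ≈ 71.67%


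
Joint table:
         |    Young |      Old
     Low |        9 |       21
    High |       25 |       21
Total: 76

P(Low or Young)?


P(Low∨Young) = P(Low) + P(Young) - P(Low∧Young)
= (30 + 34 - 9)/76 = 55/76

P = 55/76 ≈ 72.37%


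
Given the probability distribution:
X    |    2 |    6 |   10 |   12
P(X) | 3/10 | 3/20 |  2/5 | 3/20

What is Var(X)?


E[X] = 73/10
E[X²] = 341/5
Var(X) = E[X²] - (E[X])² = 341/5 - 5329/100 = 1491/100

Var(X) = 1491/100 ≈ 14.9100


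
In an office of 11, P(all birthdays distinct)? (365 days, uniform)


P(all different) = Π(365-i)/365 for i=0..10
= (365/365)×(364/365)×...×(355/365)
= 0.858859

P ≈ 0.8589 ≈ 85.89%


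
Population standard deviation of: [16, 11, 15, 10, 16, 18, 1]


Mean = 87/7
  (16-87/7)²=625/49
  (11-87/7)²=100/49
  (15-87/7)²=324/49
  (10-87/7)²=289/49
  (16-87/7)²=625/49
  (18-87/7)²=1521/49
  (1-87/7)²=6400/49
Σ(x-μ)² = 1412/7
σ² = (1412/7)/7 = 1412/49

σ = √(1412/49) ≈ 5.3681


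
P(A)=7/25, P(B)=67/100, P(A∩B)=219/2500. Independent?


P(A)×P(B) = 469/2500
P(A∩B) = 219/2500
Not equal → NOT independent

No, not independent


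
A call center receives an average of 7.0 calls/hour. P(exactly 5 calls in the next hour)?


Poisson(λ=7.0): P(X=5) = e^(-λ)×λ^k/k!
= e^(-7.0) × 7.0^5 / 5!
≈ 0.0009118819656 × 16807 / 120 ≈ 0.127717

P(X=5) ≈ 0.127717 ≈ 12.77%


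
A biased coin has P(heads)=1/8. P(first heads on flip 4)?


Geometric: P(X=4) = (1-p)^(k-1)×p = (7/8)^3×1/8 = 343/4096

P(X=4) = 343/4096 ≈ 8.37%


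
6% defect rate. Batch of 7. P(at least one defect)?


P(all good) = (47/50)^7 = 506623120463/781250000000
P(≥1 defect) = 274626879537/781250000000

P = 274626879537/781250000000 ≈ 35.15%


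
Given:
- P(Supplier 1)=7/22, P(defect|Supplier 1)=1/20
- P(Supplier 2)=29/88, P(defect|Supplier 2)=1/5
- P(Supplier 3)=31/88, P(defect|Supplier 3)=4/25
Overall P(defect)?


P(B) = Σ P(B|Aᵢ)×P(Aᵢ)
  1/20×7/22 = 7/440
  1/5×29/88 = 29/440
  4/25×31/88 = 31/550
Sum = 38/275

P(defect) = 38/275 ≈ 13.82%


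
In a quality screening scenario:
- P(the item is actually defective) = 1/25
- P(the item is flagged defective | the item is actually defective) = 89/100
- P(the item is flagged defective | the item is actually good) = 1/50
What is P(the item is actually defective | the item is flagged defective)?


Using Bayes' theorem:
P(A|B) = P(B|A)·P(A) / P(B)

P(the item is flagged defective) = 89/100 × 1/25 + 1/50 × 24/25
= 89/2500 + 12/625 = 137/2500

P(the item is actually defective|the item is flagged defective) = (89/2500) / (137/2500) = 89/137

P(the item is actually defective|the item is flagged defective) = 89/137 ≈ 64.96%


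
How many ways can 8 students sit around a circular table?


Circular arrangements of 8 distinct objects: fix one position to break rotational symmetry.
(n-1)! = 7! = 5040

5040


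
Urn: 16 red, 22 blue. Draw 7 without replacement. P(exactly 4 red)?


Hypergeometric: C(16,4)×C(22,3)/C(38,7)
= 1820×1540/12620256 = 15925/71706

P(X=4) = 15925/71706 ≈ 22.21%


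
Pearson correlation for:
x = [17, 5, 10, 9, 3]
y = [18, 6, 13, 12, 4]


n=5, Σx=44, Σy=53, Σxy=586, Σx²=504, Σy²=689
r = (5×586 - 44×53)/√((5×504 - 44²)(5×689 - 53²))
= 598/√(584×636) = 598/√371424 ≈ 598/609.4456 ≈ 0.9812

r ≈ 0.9812


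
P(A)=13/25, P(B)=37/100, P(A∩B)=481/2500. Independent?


P(A)×P(B) = 481/2500
P(A∩B) = 481/2500
Equal ✓ → Independent

Yes, independent


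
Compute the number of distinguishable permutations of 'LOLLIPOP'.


Letters: 8, freq: {'L': 3, 'O': 2, 'I': 1, 'P': 2}
8!/(3!×2!×1!×2!) = 40320/24 = 1680

1680


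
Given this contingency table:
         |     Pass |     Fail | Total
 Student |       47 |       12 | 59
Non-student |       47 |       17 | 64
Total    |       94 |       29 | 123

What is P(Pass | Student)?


P(Pass | Student) = 47/(47+12) = 47/59

P(Pass|Student) = 47/59 ≈ 79.66%


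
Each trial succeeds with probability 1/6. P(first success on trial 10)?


Geometric: P(X=10) = (1-p)^(k-1)×p = (5/6)^9×1/6 = 1953125/60466176

P(X=10) = 1953125/60466176 ≈ 3.23%


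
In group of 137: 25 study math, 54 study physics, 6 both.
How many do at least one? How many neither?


|A∪B| = 25+54-6 = 73
Neither = 137-73 = 64

At least one: 73; Neither: 64


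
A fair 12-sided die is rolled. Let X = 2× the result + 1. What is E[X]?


E[die] = (1+12)/2 = 13/2
E[X] = 2×13/2 + 1 = 14

E[X] = 14


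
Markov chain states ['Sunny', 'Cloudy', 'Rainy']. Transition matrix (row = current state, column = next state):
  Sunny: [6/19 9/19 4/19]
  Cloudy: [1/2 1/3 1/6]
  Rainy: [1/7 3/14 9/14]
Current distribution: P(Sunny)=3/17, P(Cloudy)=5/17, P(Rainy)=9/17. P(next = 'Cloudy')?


P(next=Cloudy) = Σᵢ P(now=i)×P(i→Cloudy)
= 3/17×9/19 + 5/17×1/3 + 9/17×3/14
= 27/323 + 5/51 + 27/238 = 4003/13566

P = 4003/13566 ≈ 0.2951


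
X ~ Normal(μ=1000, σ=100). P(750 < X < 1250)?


z₁=(750-1000)/100=-2.5, z₂=(1250-1000)/100=2.5
P = Φ(2.5) - Φ(-2.5) = 0.993790 - 0.006210 = 0.987580 ≈ 0.9876

P(750 < X < 1250) ≈ 0.9876


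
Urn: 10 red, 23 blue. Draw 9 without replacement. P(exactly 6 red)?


Hypergeometric: C(10,6)×C(23,3)/C(33,9)
= 210×1771/38567100 = 1127/116870

P(X=6) = 1127/116870 ≈ 0.96%


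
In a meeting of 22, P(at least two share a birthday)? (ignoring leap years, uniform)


P(all different) = Π(365-i)/365 for i=0..21
= 0.524305
P(match) = 1 - 0.524305 = 0.475695

P ≈ 0.4757 ≈ 47.57%


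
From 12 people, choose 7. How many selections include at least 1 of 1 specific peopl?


Complement: C(12,7) - C(11,7) = 792 - 330 = 462

462


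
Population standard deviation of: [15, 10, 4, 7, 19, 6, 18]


Mean = 79/7
  (15-79/7)²=676/49
  (10-79/7)²=81/49
  (4-79/7)²=2601/49
  (7-79/7)²=900/49
  (19-79/7)²=2916/49
  (6-79/7)²=1369/49
  (18-79/7)²=2209/49
Σ(x-μ)² = 1536/7
σ² = (1536/7)/7 = 1536/49

σ = √(1536/49) ≈ 5.5988


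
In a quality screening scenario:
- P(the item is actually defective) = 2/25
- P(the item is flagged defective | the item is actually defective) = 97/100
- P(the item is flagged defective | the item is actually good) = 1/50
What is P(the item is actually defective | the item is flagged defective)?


Using Bayes' theorem:
P(A|B) = P(B|A)·P(A) / P(B)

P(the item is flagged defective) = 97/100 × 2/25 + 1/50 × 23/25
= 97/1250 + 23/1250 = 12/125

P(the item is actually defective|the item is flagged defective) = (97/1250) / (12/125) = 97/120

P(the item is actually defective|the item is flagged defective) = 97/120 ≈ 80.83%


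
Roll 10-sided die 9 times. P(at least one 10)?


P(no 10)^9 = (9/10)^9 = 387420489/1000000000
P(≥1) = 1 - 387420489/1000000000 = 612579511/1000000000

P = 612579511/1000000000 ≈ 61.26%


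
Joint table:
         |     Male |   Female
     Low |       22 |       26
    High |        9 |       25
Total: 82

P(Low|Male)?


P(Low|Male) = 22/(22+9) = 22/31

P = 22/31 ≈ 70.97%


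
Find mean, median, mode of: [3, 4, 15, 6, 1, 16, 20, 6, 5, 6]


Sorted: [1, 3, 4, 5, 6, 6, 6, 15, 16, 20]
Mean = 82/10 = 41/5
Median = 6
Freq: {3: 1, 4: 1, 15: 1, 6: 3, 1: 1, 16: 1, 20: 1, 5: 1}
Mode: [6]

Mean=41/5, Median=6, Mode=6


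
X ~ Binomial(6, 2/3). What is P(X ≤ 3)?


P(X ≤ 3) = Σ P(X=i) for i=0..3
P(X=0) = 1/729
P(X=1) = 4/243
P(X=2) = 20/243
P(X=3) = 160/729
Sum = 233/729

P(X ≤ 3) = 233/729 ≈ 31.96%


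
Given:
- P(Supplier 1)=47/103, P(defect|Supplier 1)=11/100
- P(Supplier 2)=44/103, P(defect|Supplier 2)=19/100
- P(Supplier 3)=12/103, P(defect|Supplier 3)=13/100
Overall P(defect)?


P(B) = Σ P(B|Aᵢ)×P(Aᵢ)
  11/100×47/103 = 517/10300
  19/100×44/103 = 209/2575
  13/100×12/103 = 39/2575
Sum = 1509/10300

P(defect) = 1509/10300 ≈ 14.65%


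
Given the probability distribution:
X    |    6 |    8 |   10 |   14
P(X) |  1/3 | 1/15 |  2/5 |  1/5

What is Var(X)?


E[X] = 28/3
E[X²] = 1432/15
Var(X) = E[X²] - (E[X])² = 1432/15 - 784/9 = 376/45

Var(X) = 376/45 ≈ 8.3556


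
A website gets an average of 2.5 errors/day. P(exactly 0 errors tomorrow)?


Poisson(λ=2.5): P(X=0) = e^(-λ)×λ^k/k!
= e^(-2.5) × 2.5^0 / 0!
≈ 0.08208499862 × 1 / 1 ≈ 0.082085

P(X=0) ≈ 0.082085 ≈ 8.21%


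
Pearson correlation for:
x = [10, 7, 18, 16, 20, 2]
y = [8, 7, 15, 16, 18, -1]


n=6, Σx=73, Σy=63, Σxy=1013, Σx²=1133, Σy²=919
r = (6×1013 - 73×63)/√((6×1133 - 73²)(6×919 - 63²))
= 1479/√(1469×1545) = 1479/√2269605 ≈ 1479/1506.5208 ≈ 0.9817

r ≈ 0.9817


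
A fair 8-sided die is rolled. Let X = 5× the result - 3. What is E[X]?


E[die] = (1+8)/2 = 9/2
E[X] = 5×9/2 - 3 = 39/2

E[X] = 39/2


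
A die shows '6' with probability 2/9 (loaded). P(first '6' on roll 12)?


Geometric: P(X=12) = (1-p)^(k-1)×p = (7/9)^11×2/9 = 3954653486/282429536481

P(X=12) = 3954653486/282429536481 ≈ 1.40%


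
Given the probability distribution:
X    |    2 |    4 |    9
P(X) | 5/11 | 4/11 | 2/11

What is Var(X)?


E[X] = 4
E[X²] = 246/11
Var(X) = E[X²] - (E[X])² = 246/11 - 16 = 70/11

Var(X) = 70/11 ≈ 6.3636


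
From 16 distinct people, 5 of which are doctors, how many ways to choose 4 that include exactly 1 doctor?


Choose 1 of the 5 doctors and 3 of the other 11 people:
C(5,1)×C(11,3) = 5×165 = 825

825


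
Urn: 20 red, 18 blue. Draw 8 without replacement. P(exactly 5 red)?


Hypergeometric: C(20,5)×C(18,3)/C(38,8)
= 15504×816/48903492 = 3264/12617

P(X=5) = 3264/12617 ≈ 25.87%


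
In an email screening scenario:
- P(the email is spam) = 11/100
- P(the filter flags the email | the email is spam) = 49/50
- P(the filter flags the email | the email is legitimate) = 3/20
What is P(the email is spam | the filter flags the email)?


Using Bayes' theorem:
P(A|B) = P(B|A)·P(A) / P(B)

P(the filter flags the email) = 49/50 × 11/100 + 3/20 × 89/100
= 539/5000 + 267/2000 = 2413/10000

P(the email is spam|the filter flags the email) = (539/5000) / (2413/10000) = 1078/2413

P(the email is spam|the filter flags the email) = 1078/2413 ≈ 44.67%


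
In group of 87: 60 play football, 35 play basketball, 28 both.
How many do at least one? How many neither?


|A∪B| = 60+35-28 = 67
Neither = 87-67 = 20

At least one: 67; Neither: 20


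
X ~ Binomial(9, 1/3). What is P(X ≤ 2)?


P(X ≤ 2) = Σ P(X=i) for i=0..2
P(X=0) = 512/19683
P(X=1) = 256/2187
P(X=2) = 512/2187
Sum = 7424/19683

P(X ≤ 2) = 7424/19683 ≈ 37.72%


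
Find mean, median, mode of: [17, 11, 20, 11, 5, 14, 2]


Sorted: [2, 5, 11, 11, 14, 17, 20]
Mean = 80/7
Median = 11
Freq: {17: 1, 11: 2, 20: 1, 5: 1, 14: 1, 2: 1}
Mode: [11]

Mean=80/7, Median=11, Mode=11


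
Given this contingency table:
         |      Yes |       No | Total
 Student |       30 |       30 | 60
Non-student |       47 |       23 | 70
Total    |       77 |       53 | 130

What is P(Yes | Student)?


P(Yes | Student) = 30/(30+30) = 30/60 = 1/2

P(Yes|Student) = 1/2 ≈ 50.00%


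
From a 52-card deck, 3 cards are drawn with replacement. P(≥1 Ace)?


P(not a Ace) = 48/52 = 12/13
P(none in 3 draws) = (12/13)^3 = 1728/2197
P(≥1 Ace) = 1 - 1728/2197 = 469/2197

P = 469/2197 ≈ 21.35%


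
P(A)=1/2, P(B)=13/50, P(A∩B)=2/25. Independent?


P(A)×P(B) = 13/100
P(A∩B) = 2/25
Not equal → NOT independent

No, not independent


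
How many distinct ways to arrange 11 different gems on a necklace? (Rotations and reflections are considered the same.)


Free circular arrangements: rotations and reflections both identified.
(n-1)!/2 = 10!/2 = 3628800/2 = 1814400

1814400


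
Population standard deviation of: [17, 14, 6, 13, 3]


Mean = 53/5
  (17-53/5)²=1024/25
  (14-53/5)²=289/25
  (6-53/5)²=529/25
  (13-53/5)²=144/25
  (3-53/5)²=1444/25
Σ(x-μ)² = 686/5
σ² = (686/5)/5 = 686/25

σ = √(686/25) ≈ 5.2383


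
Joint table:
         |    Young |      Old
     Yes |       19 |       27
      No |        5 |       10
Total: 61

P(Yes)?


P(Yes) = (19+27)/61 = 46/61

P(Yes) = 46/61 ≈ 75.41%


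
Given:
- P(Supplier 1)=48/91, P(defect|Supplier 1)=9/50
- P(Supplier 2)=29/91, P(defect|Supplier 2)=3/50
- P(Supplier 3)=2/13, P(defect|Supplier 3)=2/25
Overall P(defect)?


P(B) = Σ P(B|Aᵢ)×P(Aᵢ)
  9/50×48/91 = 216/2275
  3/50×29/91 = 87/4550
  2/25×2/13 = 4/325
Sum = 23/182

P(defect) = 23/182 ≈ 12.64%


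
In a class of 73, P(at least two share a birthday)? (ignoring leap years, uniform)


P(all different) = Π(365-i)/365 for i=0..72
= 0.000439
P(match) = 1 - 0.000439 = 0.999561

P ≈ 0.9996 ≈ 99.96%


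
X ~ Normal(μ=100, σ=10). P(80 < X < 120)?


z₁=(80-100)/10=-2.0, z₂=(120-100)/10=2.0
P = Φ(2.0) - Φ(-2.0) = 0.977250 - 0.022750 = 0.954500 ≈ 0.9545

P(80 < X < 120) ≈ 0.9545


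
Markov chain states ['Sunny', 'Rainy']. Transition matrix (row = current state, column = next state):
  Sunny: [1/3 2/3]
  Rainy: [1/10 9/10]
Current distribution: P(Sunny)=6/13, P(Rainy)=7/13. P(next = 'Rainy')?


P(next=Rainy) = Σᵢ P(now=i)×P(i→Rainy)
= 6/13×2/3 + 7/13×9/10
= 4/13 + 63/130 = 103/130

P = 103/130 ≈ 0.7923


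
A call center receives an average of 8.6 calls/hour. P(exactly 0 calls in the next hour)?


Poisson(λ=8.6): P(X=0) = e^(-λ)×λ^k/k!
= e^(-8.6) × 8.6^0 / 0!
≈ 0.0001841057937 × 1 / 1 ≈ 0.000184

P(X=0) ≈ 0.000184 ≈ 0.02%


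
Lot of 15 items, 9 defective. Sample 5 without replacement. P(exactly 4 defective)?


Hypergeometric: C(9,4)×C(6,1)/C(15,5)
= 126×6/3003 = 36/143

P(X=4) = 36/143 ≈ 25.17%


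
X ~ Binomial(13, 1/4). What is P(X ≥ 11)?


P(X ≥ 11) = Σ P(X=i) for i=11..13
P(X=11) = 351/33554432
P(X=12) = 39/67108864
P(X=13) = 1/67108864
Sum = 371/33554432

P(X ≥ 11) = 371/33554432 ≈ 0.00%


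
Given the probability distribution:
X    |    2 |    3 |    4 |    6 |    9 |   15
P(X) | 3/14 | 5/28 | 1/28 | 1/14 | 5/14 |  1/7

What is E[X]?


E[X] = Σ x·P(X=x)
= (2)×(3/14) + (3)×(5/28) + (4)×(1/28) + (6)×(1/14) + (9)×(5/14) + (15)×(1/7)
= 193/28

E[X] = 193/28


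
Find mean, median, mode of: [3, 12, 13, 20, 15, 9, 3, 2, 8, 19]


Sorted: [2, 3, 3, 8, 9, 12, 13, 15, 19, 20]
Mean = 104/10 = 52/5
Median = 21/2
Freq: {3: 2, 12: 1, 13: 1, 20: 1, 15: 1, 9: 1, 2: 1, 8: 1, 19: 1}
Mode: [3]

Mean=52/5, Median=21/2, Mode=3


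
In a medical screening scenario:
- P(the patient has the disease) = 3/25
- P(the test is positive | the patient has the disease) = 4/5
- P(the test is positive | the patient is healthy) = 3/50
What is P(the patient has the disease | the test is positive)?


Using Bayes' theorem:
P(A|B) = P(B|A)·P(A) / P(B)

P(the test is positive) = 4/5 × 3/25 + 3/50 × 22/25
= 12/125 + 33/625 = 93/625

P(the patient has the disease|the test is positive) = (12/125) / (93/625) = 20/31

P(the patient has the disease|the test is positive) = 20/31 ≈ 64.52%


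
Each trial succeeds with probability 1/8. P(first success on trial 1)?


Geometric: P(X=1) = (1-p)^(k-1)×p = (7/8)^0×1/8 = 1/8

P(X=1) = 1/8 ≈ 12.50%


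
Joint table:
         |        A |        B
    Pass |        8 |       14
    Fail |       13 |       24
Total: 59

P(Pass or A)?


P(Pass∨A) = P(Pass) + P(A) - P(Pass∧A)
= (22 + 21 - 8)/59 = 35/59

P = 35/59 ≈ 59.32%


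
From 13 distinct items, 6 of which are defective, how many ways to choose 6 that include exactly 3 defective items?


Choose 3 of the 6 defective items and 3 of the other 7 items:
C(6,3)×C(7,3) = 20×35 = 700

700


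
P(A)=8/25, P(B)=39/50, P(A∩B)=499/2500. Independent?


P(A)×P(B) = 156/625
P(A∩B) = 499/2500
Not equal → NOT independent

No, not independent
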